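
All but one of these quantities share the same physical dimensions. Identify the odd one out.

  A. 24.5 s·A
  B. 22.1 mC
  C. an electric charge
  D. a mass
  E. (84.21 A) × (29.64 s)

Reduce each to base SI dimensions:
  A. s·A
  B. C = s·A
  C. [electric charge] = s·A
  D. [mass] = kg
  E. [A] · [s] = s·A
All reduce to s·A except D., which is kg.

D.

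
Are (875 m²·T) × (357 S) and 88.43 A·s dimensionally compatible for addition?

Yes

In SI base units:
  (875 m²·T) × (357 S):  [kg·m²·s⁻²·A⁻¹] · [kg⁻¹·m⁻²·s³·A²] = s·A
  88.43 A·s:  A·s = s·A
Both are s·A, so they have the same dimensions and can be added.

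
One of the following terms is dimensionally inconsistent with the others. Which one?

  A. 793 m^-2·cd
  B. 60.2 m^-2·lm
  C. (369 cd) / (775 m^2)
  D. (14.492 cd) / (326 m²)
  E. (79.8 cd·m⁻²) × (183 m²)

Expand each in SI base units:
  A. cd·m⁻² = m⁻²·cd
  B. lm·m⁻² = cd·m⁻² = m⁻²·cd
  C. [cd] / [m²] = m⁻²·cd
  D. [cd] / [m²] = m⁻²·cd
  E. [m⁻²·cd] · [m²] = cd
All reduce to m⁻²·cd except E., which is cd.

E.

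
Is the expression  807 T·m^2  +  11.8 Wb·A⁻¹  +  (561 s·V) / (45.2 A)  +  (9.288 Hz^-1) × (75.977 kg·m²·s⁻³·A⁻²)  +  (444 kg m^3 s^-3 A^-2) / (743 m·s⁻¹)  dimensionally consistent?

Dimensions:
  807 T·m^2:  T·m² = Wb·m⁻²·m² = kg·m²·s⁻²·A⁻¹
  11.8 Wb·A⁻¹:  Wb·A⁻¹ = V·s·A⁻¹ = kg·m²·s⁻²·A⁻²
  (561 s·V) / (45.2 A):  [kg·m²·s⁻²·A⁻¹] / [A] = kg·m²·s⁻²·A⁻²
  (9.288 Hz^-1) × (75.977 kg·m²·s⁻³·A⁻²):  [s] · [kg·m²·s⁻³·A⁻²] = kg·m²·s⁻²·A⁻²
  (444 kg m^3 s^-3 A^-2) / (743 m·s⁻¹):  [kg·m³·s⁻³·A⁻²] / [m·s⁻¹] = kg·m²·s⁻²·A⁻²
The terms do not share a single dimension (kg·m²·s⁻²·A⁻² vs kg·m²·s⁻²·A⁻¹).

No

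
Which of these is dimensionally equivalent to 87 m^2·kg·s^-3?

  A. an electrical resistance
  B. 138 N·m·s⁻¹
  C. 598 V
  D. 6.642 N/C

Reference: kg·m²·s⁻³.
Each option:
  A. [electrical resistance] = kg·m²·s⁻³·A⁻²
  B. N·m·s⁻¹ = kg·m·s⁻²·m·s⁻¹ = kg·m²·s⁻³  ← same
  C. V = J·C⁻¹ = kg·m²·s⁻³·A⁻¹
  D. N·C⁻¹ = kg·m·s⁻²·(s·A)⁻¹ = kg·m·s⁻³·A⁻¹
Only B. matches kg·m²·s⁻³.

B.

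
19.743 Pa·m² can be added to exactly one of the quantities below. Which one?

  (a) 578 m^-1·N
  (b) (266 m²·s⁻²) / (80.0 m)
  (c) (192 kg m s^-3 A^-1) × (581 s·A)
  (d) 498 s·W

(c)

Reference: Pa·m² = N·m⁻²·m² = kg·m·s⁻².
Each option:
  (a) N·m⁻¹ = kg·m·s⁻²·m⁻¹ = kg·s⁻²
  (b) [m²·s⁻²] / [m] = m·s⁻²
  (c) [kg·m·s⁻³·A⁻¹] · [s·A] = kg·m·s⁻²  ← same
  (d) W·s = J·s⁻¹·s = kg·m²·s⁻²
Only (c) matches kg·m·s⁻².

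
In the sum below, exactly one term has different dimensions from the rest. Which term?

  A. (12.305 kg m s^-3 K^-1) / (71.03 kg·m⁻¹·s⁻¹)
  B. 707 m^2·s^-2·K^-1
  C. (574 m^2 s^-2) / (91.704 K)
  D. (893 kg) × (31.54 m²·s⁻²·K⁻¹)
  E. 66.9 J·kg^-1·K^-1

Work out the base dimensions of each:
  A. [kg·m·s⁻³·K⁻¹] / [kg·m⁻¹·s⁻¹] = m²·s⁻²·K⁻¹
  B. m²·s⁻²·K⁻¹
  C. [m²·s⁻²] / [K] = m²·s⁻²·K⁻¹
  D. [kg] · [m²·s⁻²·K⁻¹] = kg·m²·s⁻²·K⁻¹
  E. J·kg⁻¹·K⁻¹ = N·m·kg⁻¹·K⁻¹ = m²·s⁻²·K⁻¹
All reduce to m²·s⁻²·K⁻¹ except D., which is kg·m²·s⁻²·K⁻¹.

D.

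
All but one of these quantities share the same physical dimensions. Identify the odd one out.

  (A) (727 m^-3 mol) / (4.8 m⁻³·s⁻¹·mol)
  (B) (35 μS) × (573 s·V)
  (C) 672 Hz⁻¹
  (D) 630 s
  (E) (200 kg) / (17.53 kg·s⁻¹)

(B)

Work out the base dimensions of each:
  (A) [m⁻³·mol] / [m⁻³·s⁻¹·mol] = s
  (B) [kg⁻¹·m⁻²·s³·A²] · [kg·m²·s⁻²·A⁻¹] = s·A
  (C) Hz⁻¹ = (s⁻¹)⁻¹ = s
  (D) s
  (E) [kg] / [kg·s⁻¹] = s
All reduce to s except (B), which is s·A.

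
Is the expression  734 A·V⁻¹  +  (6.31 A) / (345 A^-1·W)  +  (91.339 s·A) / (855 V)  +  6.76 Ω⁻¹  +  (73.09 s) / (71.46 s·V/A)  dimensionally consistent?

In SI base units:
  734 A·V⁻¹:  A·V⁻¹ = A·(J·C⁻¹)⁻¹ = kg⁻¹·m⁻²·s³·A²
  (6.31 A) / (345 A^-1·W):  [A] / [kg·m²·s⁻³·A⁻¹] = kg⁻¹·m⁻²·s³·A²
  (91.339 s·A) / (855 V):  [s·A] / [kg·m²·s⁻³·A⁻¹] = kg⁻¹·m⁻²·s⁴·A²
  6.76 Ω⁻¹:  Ω⁻¹ = (V·A⁻¹)⁻¹ = kg⁻¹·m⁻²·s³·A²
  (73.09 s) / (71.46 s·V/A):  [s] / [kg·m²·s⁻²·A⁻²] = kg⁻¹·m⁻²·s³·A²
The terms do not share a single dimension (kg⁻¹·m⁻²·s³·A² vs kg⁻¹·m⁻²·s⁴·A²).

No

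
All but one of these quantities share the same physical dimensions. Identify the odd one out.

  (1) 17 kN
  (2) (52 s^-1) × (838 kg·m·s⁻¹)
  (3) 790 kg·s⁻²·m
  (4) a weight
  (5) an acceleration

Dimensions:
  (1) N = kg·m·s⁻²
  (2) [s⁻¹] · [kg·m·s⁻¹] = kg·m·s⁻²
  (3) kg·m·s⁻²
  (4) [weight] = kg·m·s⁻²
  (5) [acceleration] = m·s⁻²
All reduce to kg·m·s⁻² except (5), which is m·s⁻².

(5)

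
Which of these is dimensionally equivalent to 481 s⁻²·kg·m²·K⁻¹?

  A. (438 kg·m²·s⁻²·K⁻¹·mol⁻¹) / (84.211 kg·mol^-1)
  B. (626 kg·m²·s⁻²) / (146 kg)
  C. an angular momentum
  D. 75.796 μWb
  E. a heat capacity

Reference: kg·m²·s⁻²·K⁻¹.
Each option:
  A. [kg·m²·s⁻²·K⁻¹·mol⁻¹] / [kg·mol⁻¹] = m²·s⁻²·K⁻¹
  B. [kg·m²·s⁻²] / [kg] = m²·s⁻²
  C. [angular momentum] = kg·m²·s⁻¹
  D. Wb = V·s = kg·m²·s⁻²·A⁻¹
  E. [heat capacity] = kg·m²·s⁻²·K⁻¹  ← same
Only E. matches kg·m²·s⁻²·K⁻¹.

E.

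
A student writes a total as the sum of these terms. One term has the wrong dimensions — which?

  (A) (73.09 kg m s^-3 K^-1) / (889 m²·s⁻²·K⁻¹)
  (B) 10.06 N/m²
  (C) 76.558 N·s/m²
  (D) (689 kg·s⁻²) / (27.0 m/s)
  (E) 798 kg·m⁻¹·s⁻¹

(B)

Work out the base dimensions of each:
  (A) [kg·m·s⁻³·K⁻¹] / [m²·s⁻²·K⁻¹] = kg·m⁻¹·s⁻¹
  (B) N·m⁻² = kg·m·s⁻²·m⁻² = kg·m⁻¹·s⁻²
  (C) N·s·m⁻² = kg·m·s⁻²·s·m⁻² = kg·m⁻¹·s⁻¹
  (D) [kg·s⁻²] / [m·s⁻¹] = kg·m⁻¹·s⁻¹
  (E) kg·m⁻¹·s⁻¹
All reduce to kg·m⁻¹·s⁻¹ except (B), which is kg·m⁻¹·s⁻².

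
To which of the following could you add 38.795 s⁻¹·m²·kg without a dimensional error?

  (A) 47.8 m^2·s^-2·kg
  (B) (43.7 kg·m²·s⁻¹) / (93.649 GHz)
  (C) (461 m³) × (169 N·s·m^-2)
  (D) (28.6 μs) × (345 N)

(C)

Reference: kg·m²·s⁻¹.
Each option:
  (A) kg·m²·s⁻²
  (B) [kg·m²·s⁻¹] / [s⁻¹] = kg·m²
  (C) [m³] · [kg·m⁻¹·s⁻¹] = kg·m²·s⁻¹  ← same
  (D) [s] · [kg·m·s⁻²] = kg·m·s⁻¹
Only (C) matches kg·m²·s⁻¹.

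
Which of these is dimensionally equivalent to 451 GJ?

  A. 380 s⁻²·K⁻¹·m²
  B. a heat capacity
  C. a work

C.

Reference: J = N·m = kg·m²·s⁻².
Each option:
  A. m²·s⁻²·K⁻¹
  B. [heat capacity] = kg·m²·s⁻²·K⁻¹
  C. [work] = kg·m²·s⁻²  ← same
Only C. matches kg·m²·s⁻².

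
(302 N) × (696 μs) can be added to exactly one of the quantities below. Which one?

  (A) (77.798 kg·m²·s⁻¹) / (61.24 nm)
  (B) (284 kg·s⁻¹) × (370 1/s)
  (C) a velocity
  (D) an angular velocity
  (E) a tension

(A)

Reference: [kg·m·s⁻²] · [s] = kg·m·s⁻¹.
Each option:
  (A) [kg·m²·s⁻¹] / [m] = kg·m·s⁻¹  ← same
  (B) [kg·s⁻¹] · [s⁻¹] = kg·s⁻²
  (C) [velocity] = m·s⁻¹
  (D) [angular velocity] = s⁻¹
  (E) [tension] = kg·m·s⁻²
Only (A) matches kg·m·s⁻¹.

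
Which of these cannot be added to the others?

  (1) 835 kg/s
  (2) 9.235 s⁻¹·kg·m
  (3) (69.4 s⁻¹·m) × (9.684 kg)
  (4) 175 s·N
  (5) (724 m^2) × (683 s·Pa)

(1)

Work out the base dimensions of each:
  (1) kg·s⁻¹
  (2) kg·m·s⁻¹
  (3) [m·s⁻¹] · [kg] = kg·m·s⁻¹
  (4) N·s = kg·m·s⁻²·s = kg·m·s⁻¹
  (5) [m²] · [kg·m⁻¹·s⁻¹] = kg·m·s⁻¹
All reduce to kg·m·s⁻¹ except (1), which is kg·s⁻¹.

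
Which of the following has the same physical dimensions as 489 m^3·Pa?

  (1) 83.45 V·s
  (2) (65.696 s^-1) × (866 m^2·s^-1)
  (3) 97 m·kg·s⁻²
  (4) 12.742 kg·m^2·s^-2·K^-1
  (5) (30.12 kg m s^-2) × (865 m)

(5)

Reference: Pa·m³ = N·m⁻²·m³ = kg·m²·s⁻².
Each option:
  (1) V·s = J·C⁻¹·s = kg·m²·s⁻²·A⁻¹
  (2) [s⁻¹] · [m²·s⁻¹] = m²·s⁻²
  (3) kg·m·s⁻²
  (4) kg·m²·s⁻²·K⁻¹
  (5) [kg·m·s⁻²] · [m] = kg·m²·s⁻²  ← same
Only (5) matches kg·m²·s⁻².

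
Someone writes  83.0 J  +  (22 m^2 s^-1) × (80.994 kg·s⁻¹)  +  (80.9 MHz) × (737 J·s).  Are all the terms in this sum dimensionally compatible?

In SI base units:
  83.0 J:  J = N·m = kg·m²·s⁻²
  (22 m^2 s^-1) × (80.994 kg·s⁻¹):  [m²·s⁻¹] · [kg·s⁻¹] = kg·m²·s⁻²
  (80.9 MHz) × (737 J·s):  [s⁻¹] · [kg·m²·s⁻¹] = kg·m²·s⁻²
Every term reduces to kg·m²·s⁻².

Yes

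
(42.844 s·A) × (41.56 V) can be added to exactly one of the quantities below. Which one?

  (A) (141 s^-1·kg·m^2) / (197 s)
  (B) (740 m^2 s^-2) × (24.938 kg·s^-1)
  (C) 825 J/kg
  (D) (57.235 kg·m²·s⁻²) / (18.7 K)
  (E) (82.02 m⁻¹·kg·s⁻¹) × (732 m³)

(A)

Reference: [s·A] · [kg·m²·s⁻³·A⁻¹] = kg·m²·s⁻².
Each option:
  (A) [kg·m²·s⁻¹] / [s] = kg·m²·s⁻²  ← same
  (B) [m²·s⁻²] · [kg·s⁻¹] = kg·m²·s⁻³
  (C) J·kg⁻¹ = N·m·kg⁻¹ = m²·s⁻²
  (D) [kg·m²·s⁻²] / [K] = kg·m²·s⁻²·K⁻¹
  (E) [kg·m⁻¹·s⁻¹] · [m³] = kg·m²·s⁻¹
Only (A) matches kg·m²·s⁻².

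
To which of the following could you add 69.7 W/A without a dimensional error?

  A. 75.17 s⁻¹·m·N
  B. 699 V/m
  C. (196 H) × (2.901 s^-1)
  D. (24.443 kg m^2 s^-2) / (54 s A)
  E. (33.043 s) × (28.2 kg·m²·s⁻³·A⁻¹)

D.

Reference: W·A⁻¹ = J·s⁻¹·A⁻¹ = kg·m²·s⁻³·A⁻¹.
Each option:
  A. N·m·s⁻¹ = kg·m·s⁻²·m·s⁻¹ = kg·m²·s⁻³
  B. V·m⁻¹ = J·C⁻¹·m⁻¹ = kg·m·s⁻³·A⁻¹
  C. [kg·m²·s⁻²·A⁻²] · [s⁻¹] = kg·m²·s⁻³·A⁻²
  D. [kg·m²·s⁻²] / [s·A] = kg·m²·s⁻³·A⁻¹  ← same
  E. [s] · [kg·m²·s⁻³·A⁻¹] = kg·m²·s⁻²·A⁻¹
Only D. matches kg·m²·s⁻³·A⁻¹.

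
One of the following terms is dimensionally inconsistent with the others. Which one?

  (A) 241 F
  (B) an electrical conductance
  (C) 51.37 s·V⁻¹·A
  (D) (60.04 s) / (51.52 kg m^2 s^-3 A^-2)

(B)

Expand each in SI base units:
  (A) F = C·V⁻¹ = kg⁻¹·m⁻²·s⁴·A²
  (B) [electrical conductance] = kg⁻¹·m⁻²·s³·A²
  (C) A·s·V⁻¹ = A·s·(J·C⁻¹)⁻¹ = kg⁻¹·m⁻²·s⁴·A²
  (D) [s] / [kg·m²·s⁻³·A⁻²] = kg⁻¹·m⁻²·s⁴·A²
All reduce to kg⁻¹·m⁻²·s⁴·A² except (B), which is kg⁻¹·m⁻²·s³·A².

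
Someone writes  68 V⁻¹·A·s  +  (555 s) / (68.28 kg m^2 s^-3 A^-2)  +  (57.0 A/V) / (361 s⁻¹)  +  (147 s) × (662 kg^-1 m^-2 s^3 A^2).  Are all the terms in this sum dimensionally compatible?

Expand each in SI base units:
  68 V⁻¹·A·s:  A·s·V⁻¹ = A·s·(J·C⁻¹)⁻¹ = kg⁻¹·m⁻²·s⁴·A²
  (555 s) / (68.28 kg m^2 s^-3 A^-2):  [s] / [kg·m²·s⁻³·A⁻²] = kg⁻¹·m⁻²·s⁴·A²
  (57.0 A/V) / (361 s⁻¹):  [kg⁻¹·m⁻²·s³·A²] / [s⁻¹] = kg⁻¹·m⁻²·s⁴·A²
  (147 s) × (662 kg^-1 m^-2 s^3 A^2):  [s] · [kg⁻¹·m⁻²·s³·A²] = kg⁻¹·m⁻²·s⁴·A²
Every term reduces to kg⁻¹·m⁻²·s⁴·A².

Yes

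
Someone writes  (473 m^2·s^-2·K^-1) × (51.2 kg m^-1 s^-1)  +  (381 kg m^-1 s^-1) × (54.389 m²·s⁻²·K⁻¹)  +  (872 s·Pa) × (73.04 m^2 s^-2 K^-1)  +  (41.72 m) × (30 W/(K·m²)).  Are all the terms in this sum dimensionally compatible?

Dimensions:
  (473 m^2·s^-2·K^-1) × (51.2 kg m^-1 s^-1):  [m²·s⁻²·K⁻¹] · [kg·m⁻¹·s⁻¹] = kg·m·s⁻³·K⁻¹
  (381 kg m^-1 s^-1) × (54.389 m²·s⁻²·K⁻¹):  [kg·m⁻¹·s⁻¹] · [m²·s⁻²·K⁻¹] = kg·m·s⁻³·K⁻¹
  (872 s·Pa) × (73.04 m^2 s^-2 K^-1):  [kg·m⁻¹·s⁻¹] · [m²·s⁻²·K⁻¹] = kg·m·s⁻³·K⁻¹
  (41.72 m) × (30 W/(K·m²)):  [m] · [kg·s⁻³·K⁻¹] = kg·m·s⁻³·K⁻¹
Every term reduces to kg·m·s⁻³·K⁻¹.

Yes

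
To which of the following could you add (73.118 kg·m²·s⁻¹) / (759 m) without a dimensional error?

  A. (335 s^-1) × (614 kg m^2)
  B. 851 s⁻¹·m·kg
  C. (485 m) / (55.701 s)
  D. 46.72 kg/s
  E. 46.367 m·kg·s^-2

B.

Reference: [kg·m²·s⁻¹] / [m] = kg·m·s⁻¹.
Each option:
  A. [s⁻¹] · [kg·m²] = kg·m²·s⁻¹
  B. kg·m·s⁻¹  ← same
  C. [m] / [s] = m·s⁻¹
  D. kg·s⁻¹
  E. kg·m·s⁻²
Only B. matches kg·m·s⁻¹.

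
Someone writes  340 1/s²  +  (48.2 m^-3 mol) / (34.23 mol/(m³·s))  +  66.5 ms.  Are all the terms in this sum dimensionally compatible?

Dimensions:
  340 1/s²:  s⁻²
  (48.2 m^-3 mol) / (34.23 mol/(m³·s)):  [m⁻³·mol] / [m⁻³·s⁻¹·mol] = s
  66.5 ms:  s
The terms do not share a single dimension (s vs s⁻²).

No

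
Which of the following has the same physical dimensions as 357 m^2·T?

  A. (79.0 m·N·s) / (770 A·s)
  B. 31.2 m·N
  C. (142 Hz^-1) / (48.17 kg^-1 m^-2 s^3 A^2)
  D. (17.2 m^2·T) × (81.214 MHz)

Reference: T·m² = Wb·m⁻²·m² = kg·m²·s⁻²·A⁻¹.
Each option:
  A. [kg·m²·s⁻¹] / [s·A] = kg·m²·s⁻²·A⁻¹  ← same
  B. N·m = kg·m·s⁻²·m = kg·m²·s⁻²
  C. [s] / [kg⁻¹·m⁻²·s³·A²] = kg·m²·s⁻²·A⁻²
  D. [kg·m²·s⁻²·A⁻¹] · [s⁻¹] = kg·m²·s⁻³·A⁻¹
Only A. matches kg·m²·s⁻²·A⁻¹.

A.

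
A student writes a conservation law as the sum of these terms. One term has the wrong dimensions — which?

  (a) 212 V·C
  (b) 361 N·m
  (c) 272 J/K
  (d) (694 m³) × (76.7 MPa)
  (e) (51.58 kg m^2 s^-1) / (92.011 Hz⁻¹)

(c)

Expand each in SI base units:
  (a) C·V = s·A·J·C⁻¹ = kg·m²·s⁻²
  (b) N·m = kg·m·s⁻²·m = kg·m²·s⁻²
  (c) J·K⁻¹ = N·m·K⁻¹ = kg·m²·s⁻²·K⁻¹
  (d) [m³] · [kg·m⁻¹·s⁻²] = kg·m²·s⁻²
  (e) [kg·m²·s⁻¹] / [s] = kg·m²·s⁻²
All reduce to kg·m²·s⁻² except (c), which is kg·m²·s⁻²·K⁻¹.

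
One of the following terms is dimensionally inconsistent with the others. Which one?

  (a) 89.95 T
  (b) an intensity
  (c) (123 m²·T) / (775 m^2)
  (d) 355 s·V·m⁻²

Expand each in SI base units:
  (a) T = Wb·m⁻² = kg·s⁻²·A⁻¹
  (b) [intensity] = kg·s⁻³
  (c) [kg·m²·s⁻²·A⁻¹] / [m²] = kg·s⁻²·A⁻¹
  (d) V·s·m⁻² = J·C⁻¹·s·m⁻² = kg·s⁻²·A⁻¹
All reduce to kg·s⁻²·A⁻¹ except (b), which is kg·s⁻³.

(b)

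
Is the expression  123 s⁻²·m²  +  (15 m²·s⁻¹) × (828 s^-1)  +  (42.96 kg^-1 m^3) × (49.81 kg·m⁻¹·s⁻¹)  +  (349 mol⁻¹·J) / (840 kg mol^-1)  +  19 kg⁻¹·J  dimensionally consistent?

No

Reduce each to base SI dimensions:
  123 s⁻²·m²:  m²·s⁻²
  (15 m²·s⁻¹) × (828 s^-1):  [m²·s⁻¹] · [s⁻¹] = m²·s⁻²
  (42.96 kg^-1 m^3) × (49.81 kg·m⁻¹·s⁻¹):  [kg⁻¹·m³] · [kg·m⁻¹·s⁻¹] = m²·s⁻¹
  (349 mol⁻¹·J) / (840 kg mol^-1):  [kg·m²·s⁻²·mol⁻¹] / [kg·mol⁻¹] = m²·s⁻²
  19 kg⁻¹·J:  J·kg⁻¹ = N·m·kg⁻¹ = m²·s⁻²
The terms do not share a single dimension (m²·s⁻² vs m²·s⁻¹).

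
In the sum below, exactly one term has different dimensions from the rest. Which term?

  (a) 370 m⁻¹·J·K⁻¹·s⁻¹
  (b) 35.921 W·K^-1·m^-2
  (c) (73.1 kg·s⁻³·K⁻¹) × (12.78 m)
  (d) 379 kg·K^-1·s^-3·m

Work out the base dimensions of each:
  (a) J·s⁻¹·m⁻¹·K⁻¹ = N·m·s⁻¹·m⁻¹·K⁻¹ = kg·m·s⁻³·K⁻¹
  (b) W·m⁻²·K⁻¹ = J·s⁻¹·m⁻²·K⁻¹ = kg·s⁻³·K⁻¹
  (c) [kg·s⁻³·K⁻¹] · [m] = kg·m·s⁻³·K⁻¹
  (d) kg·m·s⁻³·K⁻¹
All reduce to kg·m·s⁻³·K⁻¹ except (b), which is kg·s⁻³·K⁻¹.

(b)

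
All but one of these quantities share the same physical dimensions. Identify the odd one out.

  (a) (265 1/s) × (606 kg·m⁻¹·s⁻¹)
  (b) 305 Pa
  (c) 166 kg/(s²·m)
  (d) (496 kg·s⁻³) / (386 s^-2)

(d)

Reduce each to base SI dimensions:
  (a) [s⁻¹] · [kg·m⁻¹·s⁻¹] = kg·m⁻¹·s⁻²
  (b) Pa = N·m⁻² = kg·m⁻¹·s⁻²
  (c) kg·m⁻¹·s⁻²
  (d) [kg·s⁻³] / [s⁻²] = kg·s⁻¹
All reduce to kg·m⁻¹·s⁻² except (d), which is kg·s⁻¹.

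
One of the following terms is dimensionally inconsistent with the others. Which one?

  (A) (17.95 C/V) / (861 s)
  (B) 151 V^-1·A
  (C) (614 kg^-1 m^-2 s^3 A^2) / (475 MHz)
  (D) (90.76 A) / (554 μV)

Reduce each to base SI dimensions:
  (A) [kg⁻¹·m⁻²·s⁴·A²] / [s] = kg⁻¹·m⁻²·s³·A²
  (B) A·V⁻¹ = A·(J·C⁻¹)⁻¹ = kg⁻¹·m⁻²·s³·A²
  (C) [kg⁻¹·m⁻²·s³·A²] / [s⁻¹] = kg⁻¹·m⁻²·s⁴·A²
  (D) [A] / [kg·m²·s⁻³·A⁻¹] = kg⁻¹·m⁻²·s³·A²
All reduce to kg⁻¹·m⁻²·s³·A² except (C), which is kg⁻¹·m⁻²·s⁴·A².

(C)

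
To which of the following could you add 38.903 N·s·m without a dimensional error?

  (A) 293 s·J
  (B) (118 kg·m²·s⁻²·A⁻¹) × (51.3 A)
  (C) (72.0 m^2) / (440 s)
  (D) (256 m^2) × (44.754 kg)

(A)

Reference: N·m·s = kg·m·s⁻²·m·s = kg·m²·s⁻¹.
Each option:
  (A) J·s = N·m·s = kg·m²·s⁻¹  ← same
  (B) [kg·m²·s⁻²·A⁻¹] · [A] = kg·m²·s⁻²
  (C) [m²] / [s] = m²·s⁻¹
  (D) [m²] · [kg] = kg·m²
Only (A) matches kg·m²·s⁻¹.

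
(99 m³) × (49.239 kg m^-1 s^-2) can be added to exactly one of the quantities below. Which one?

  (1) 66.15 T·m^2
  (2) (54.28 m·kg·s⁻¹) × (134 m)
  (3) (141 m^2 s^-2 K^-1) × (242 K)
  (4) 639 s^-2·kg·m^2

Reference: [m³] · [kg·m⁻¹·s⁻²] = kg·m²·s⁻².
Each option:
  (1) T·m² = Wb·m⁻²·m² = kg·m²·s⁻²·A⁻¹
  (2) [kg·m·s⁻¹] · [m] = kg·m²·s⁻¹
  (3) [m²·s⁻²·K⁻¹] · [K] = m²·s⁻²
  (4) kg·m²·s⁻²  ← same
Only (4) matches kg·m²·s⁻².

(4)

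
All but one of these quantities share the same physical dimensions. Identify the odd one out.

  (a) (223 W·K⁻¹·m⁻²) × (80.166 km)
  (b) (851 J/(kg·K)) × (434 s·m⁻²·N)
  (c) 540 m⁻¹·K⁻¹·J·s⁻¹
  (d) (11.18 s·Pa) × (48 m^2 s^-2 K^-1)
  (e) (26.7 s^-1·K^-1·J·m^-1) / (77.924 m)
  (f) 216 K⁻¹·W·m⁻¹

Expand each in SI base units:
  (a) [kg·s⁻³·K⁻¹] · [m] = kg·m·s⁻³·K⁻¹
  (b) [m²·s⁻²·K⁻¹] · [kg·m⁻¹·s⁻¹] = kg·m·s⁻³·K⁻¹
  (c) J·s⁻¹·m⁻¹·K⁻¹ = N·m·s⁻¹·m⁻¹·K⁻¹ = kg·m·s⁻³·K⁻¹
  (d) [kg·m⁻¹·s⁻¹] · [m²·s⁻²·K⁻¹] = kg·m·s⁻³·K⁻¹
  (e) [kg·m·s⁻³·K⁻¹] / [m] = kg·s⁻³·K⁻¹
  (f) W·m⁻¹·K⁻¹ = J·s⁻¹·m⁻¹·K⁻¹ = kg·m·s⁻³·K⁻¹
All reduce to kg·m·s⁻³·K⁻¹ except (e), which is kg·s⁻³·K⁻¹.

(e)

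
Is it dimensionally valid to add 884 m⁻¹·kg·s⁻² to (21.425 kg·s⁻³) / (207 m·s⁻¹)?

Yes

Work out the base dimensions of each:
  884 m⁻¹·kg·s⁻²:  kg·m⁻¹·s⁻²
  (21.425 kg·s⁻³) / (207 m·s⁻¹):  [kg·s⁻³] / [m·s⁻¹] = kg·m⁻¹·s⁻²
Both are kg·m⁻¹·s⁻², so they have the same dimensions and can be added.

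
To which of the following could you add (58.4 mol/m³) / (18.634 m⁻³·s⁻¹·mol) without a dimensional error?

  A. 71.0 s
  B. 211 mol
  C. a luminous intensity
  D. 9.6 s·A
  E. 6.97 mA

Reference: [m⁻³·mol] / [m⁻³·s⁻¹·mol] = s.
Each option:
  A. s  ← same
  B. mol
  C. [luminous intensity] = cd
  D. A·s = s·A
  E. A
Only A. matches s.

A.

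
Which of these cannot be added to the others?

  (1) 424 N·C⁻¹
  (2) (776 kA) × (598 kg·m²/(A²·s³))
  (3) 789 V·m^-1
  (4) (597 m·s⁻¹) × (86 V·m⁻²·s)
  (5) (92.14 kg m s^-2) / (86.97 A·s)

(2)

Work out the base dimensions of each:
  (1) N·C⁻¹ = kg·m·s⁻²·(s·A)⁻¹ = kg·m·s⁻³·A⁻¹
  (2) [A] · [kg·m²·s⁻³·A⁻²] = kg·m²·s⁻³·A⁻¹
  (3) V·m⁻¹ = J·C⁻¹·m⁻¹ = kg·m·s⁻³·A⁻¹
  (4) [m·s⁻¹] · [kg·s⁻²·A⁻¹] = kg·m·s⁻³·A⁻¹
  (5) [kg·m·s⁻²] / [s·A] = kg·m·s⁻³·A⁻¹
All reduce to kg·m·s⁻³·A⁻¹ except (2), which is kg·m²·s⁻³·A⁻¹.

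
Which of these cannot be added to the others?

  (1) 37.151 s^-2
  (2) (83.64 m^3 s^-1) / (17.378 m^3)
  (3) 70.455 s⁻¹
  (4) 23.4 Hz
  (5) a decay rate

(1)

Work out the base dimensions of each:
  (1) s⁻²
  (2) [m³·s⁻¹] / [m³] = s⁻¹
  (3) s⁻¹
  (4) Hz = s⁻¹
  (5) [decay rate] = s⁻¹
All reduce to s⁻¹ except (1), which is s⁻².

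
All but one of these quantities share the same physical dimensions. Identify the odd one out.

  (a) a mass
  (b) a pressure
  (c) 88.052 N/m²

Expand each in SI base units:
  (a) [mass] = kg
  (b) [pressure] = kg·m⁻¹·s⁻²
  (c) N·m⁻² = kg·m·s⁻²·m⁻² = kg·m⁻¹·s⁻²
All reduce to kg·m⁻¹·s⁻² except (a), which is kg.

(a)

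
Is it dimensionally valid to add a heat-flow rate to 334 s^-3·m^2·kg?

Yes

In SI base units:
  a heat-flow rate:  [heat-flow rate] = kg·m²·s⁻³
  334 s^-3·m^2·kg:  kg·m²·s⁻³
Both are kg·m²·s⁻³, so they have the same dimensions and can be added.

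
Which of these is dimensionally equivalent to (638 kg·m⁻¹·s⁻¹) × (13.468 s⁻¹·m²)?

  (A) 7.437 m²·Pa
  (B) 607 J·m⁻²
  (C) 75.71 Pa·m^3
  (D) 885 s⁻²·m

Reference: [kg·m⁻¹·s⁻¹] · [m²·s⁻¹] = kg·m·s⁻².
Each option:
  (A) Pa·m² = N·m⁻²·m² = kg·m·s⁻²  ← same
  (B) J·m⁻² = N·m·m⁻² = kg·s⁻²
  (C) Pa·m³ = N·m⁻²·m³ = kg·m²·s⁻²
  (D) m·s⁻²
Only (A) matches kg·m·s⁻².

(A)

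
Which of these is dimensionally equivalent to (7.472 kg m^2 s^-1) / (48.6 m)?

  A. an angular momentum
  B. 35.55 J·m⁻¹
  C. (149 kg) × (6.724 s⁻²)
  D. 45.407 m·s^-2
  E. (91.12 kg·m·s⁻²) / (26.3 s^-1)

E.

Reference: [kg·m²·s⁻¹] / [m] = kg·m·s⁻¹.
Each option:
  A. [angular momentum] = kg·m²·s⁻¹
  B. J·m⁻¹ = N·m·m⁻¹ = kg·m·s⁻²
  C. [kg] · [s⁻²] = kg·s⁻²
  D. m·s⁻²
  E. [kg·m·s⁻²] / [s⁻¹] = kg·m·s⁻¹  ← same
Only E. matches kg·m·s⁻¹.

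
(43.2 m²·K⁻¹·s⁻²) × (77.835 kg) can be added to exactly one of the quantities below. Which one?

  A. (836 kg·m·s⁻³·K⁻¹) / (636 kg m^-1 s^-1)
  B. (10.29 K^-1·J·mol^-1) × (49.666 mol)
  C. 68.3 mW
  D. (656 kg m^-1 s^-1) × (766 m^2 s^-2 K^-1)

B.

Reference: [m²·s⁻²·K⁻¹] · [kg] = kg·m²·s⁻²·K⁻¹.
Each option:
  A. [kg·m·s⁻³·K⁻¹] / [kg·m⁻¹·s⁻¹] = m²·s⁻²·K⁻¹
  B. [kg·m²·s⁻²·K⁻¹·mol⁻¹] · [mol] = kg·m²·s⁻²·K⁻¹  ← same
  C. W = J·s⁻¹ = kg·m²·s⁻³
  D. [kg·m⁻¹·s⁻¹] · [m²·s⁻²·K⁻¹] = kg·m·s⁻³·K⁻¹
Only B. matches kg·m²·s⁻²·K⁻¹.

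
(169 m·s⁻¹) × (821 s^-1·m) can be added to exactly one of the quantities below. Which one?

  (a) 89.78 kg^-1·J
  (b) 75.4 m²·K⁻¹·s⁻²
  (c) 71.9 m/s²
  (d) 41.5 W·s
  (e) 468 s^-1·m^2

Reference: [m·s⁻¹] · [m·s⁻¹] = m²·s⁻².
Each option:
  (a) J·kg⁻¹ = N·m·kg⁻¹ = m²·s⁻²  ← same
  (b) m²·s⁻²·K⁻¹
  (c) m·s⁻²
  (d) W·s = J·s⁻¹·s = kg·m²·s⁻²
  (e) m²·s⁻¹
Only (a) matches m²·s⁻².

(a)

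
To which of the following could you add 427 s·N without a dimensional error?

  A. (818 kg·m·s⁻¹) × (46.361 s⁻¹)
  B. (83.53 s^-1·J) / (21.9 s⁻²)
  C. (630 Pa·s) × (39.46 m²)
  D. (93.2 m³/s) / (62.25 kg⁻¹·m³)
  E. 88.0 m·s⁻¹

C.

Reference: N·s = kg·m·s⁻²·s = kg·m·s⁻¹.
Each option:
  A. [kg·m·s⁻¹] · [s⁻¹] = kg·m·s⁻²
  B. [kg·m²·s⁻³] / [s⁻²] = kg·m²·s⁻¹
  C. [kg·m⁻¹·s⁻¹] · [m²] = kg·m·s⁻¹  ← same
  D. [m³·s⁻¹] / [kg⁻¹·m³] = kg·s⁻¹
  E. m·s⁻¹
Only C. matches kg·m·s⁻¹.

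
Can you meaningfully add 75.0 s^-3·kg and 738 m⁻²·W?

Reduce each to base SI dimensions:
  75.0 s^-3·kg:  kg·s⁻³
  738 m⁻²·W:  W·m⁻² = J·s⁻¹·m⁻² = kg·s⁻³
Both are kg·s⁻³, so they have the same dimensions and can be added.

Yes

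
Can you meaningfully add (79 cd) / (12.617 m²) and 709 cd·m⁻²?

Yes

In SI base units:
  (79 cd) / (12.617 m²):  [cd] / [m²] = m⁻²·cd
  709 cd·m⁻²:  cd·m⁻² = m⁻²·cd
Both are m⁻²·cd, so they have the same dimensions and can be added.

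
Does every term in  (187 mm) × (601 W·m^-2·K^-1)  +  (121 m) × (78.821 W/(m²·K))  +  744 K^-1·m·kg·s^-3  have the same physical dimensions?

Yes

Reduce each to base SI dimensions:
  (187 mm) × (601 W·m^-2·K^-1):  [m] · [kg·s⁻³·K⁻¹] = kg·m·s⁻³·K⁻¹
  (121 m) × (78.821 W/(m²·K)):  [m] · [kg·s⁻³·K⁻¹] = kg·m·s⁻³·K⁻¹
  744 K^-1·m·kg·s^-3:  kg·m·s⁻³·K⁻¹
Every term reduces to kg·m·s⁻³·K⁻¹.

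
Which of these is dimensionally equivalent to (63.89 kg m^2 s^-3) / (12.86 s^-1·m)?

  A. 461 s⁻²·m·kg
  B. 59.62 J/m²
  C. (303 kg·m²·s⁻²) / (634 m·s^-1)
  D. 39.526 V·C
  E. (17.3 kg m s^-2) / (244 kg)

A.

Reference: [kg·m²·s⁻³] / [m·s⁻¹] = kg·m·s⁻².
Each option:
  A. kg·m·s⁻²  ← same
  B. J·m⁻² = N·m·m⁻² = kg·s⁻²
  C. [kg·m²·s⁻²] / [m·s⁻¹] = kg·m·s⁻¹
  D. C·V = s·A·J·C⁻¹ = kg·m²·s⁻²
  E. [kg·m·s⁻²] / [kg] = m·s⁻²
Only A. matches kg·m·s⁻².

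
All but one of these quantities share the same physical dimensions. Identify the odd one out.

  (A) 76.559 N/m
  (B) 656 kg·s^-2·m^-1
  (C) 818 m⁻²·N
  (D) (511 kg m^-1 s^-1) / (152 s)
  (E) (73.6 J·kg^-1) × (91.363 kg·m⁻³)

(A)

In SI base units:
  (A) N·m⁻¹ = kg·m·s⁻²·m⁻¹ = kg·s⁻²
  (B) kg·m⁻¹·s⁻²
  (C) N·m⁻² = kg·m·s⁻²·m⁻² = kg·m⁻¹·s⁻²
  (D) [kg·m⁻¹·s⁻¹] / [s] = kg·m⁻¹·s⁻²
  (E) [m²·s⁻²] · [kg·m⁻³] = kg·m⁻¹·s⁻²
All reduce to kg·m⁻¹·s⁻² except (A), which is kg·s⁻².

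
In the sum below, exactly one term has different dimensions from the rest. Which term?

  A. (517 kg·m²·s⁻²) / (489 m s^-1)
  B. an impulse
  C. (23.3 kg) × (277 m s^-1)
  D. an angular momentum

Work out the base dimensions of each:
  A. [kg·m²·s⁻²] / [m·s⁻¹] = kg·m·s⁻¹
  B. [impulse] = kg·m·s⁻¹
  C. [kg] · [m·s⁻¹] = kg·m·s⁻¹
  D. [angular momentum] = kg·m²·s⁻¹
All reduce to kg·m·s⁻¹ except D., which is kg·m²·s⁻¹.

D.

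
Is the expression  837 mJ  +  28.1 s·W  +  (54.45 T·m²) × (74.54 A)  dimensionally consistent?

Reduce each to base SI dimensions:
  837 mJ:  J = N·m = kg·m²·s⁻²
  28.1 s·W:  W·s = J·s⁻¹·s = kg·m²·s⁻²
  (54.45 T·m²) × (74.54 A):  [kg·m²·s⁻²·A⁻¹] · [A] = kg·m²·s⁻²
Every term reduces to kg·m²·s⁻².

Yes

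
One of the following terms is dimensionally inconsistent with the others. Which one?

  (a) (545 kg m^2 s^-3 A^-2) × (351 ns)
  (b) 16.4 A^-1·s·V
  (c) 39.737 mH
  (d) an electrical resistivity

(d)

Dimensions:
  (a) [kg·m²·s⁻³·A⁻²] · [s] = kg·m²·s⁻²·A⁻²
  (b) V·s·A⁻¹ = J·C⁻¹·s·A⁻¹ = kg·m²·s⁻²·A⁻²
  (c) H = V·s·A⁻¹ = kg·m²·s⁻²·A⁻²
  (d) [electrical resistivity] = kg·m³·s⁻³·A⁻²
All reduce to kg·m²·s⁻²·A⁻² except (d), which is kg·m³·s⁻³·A⁻².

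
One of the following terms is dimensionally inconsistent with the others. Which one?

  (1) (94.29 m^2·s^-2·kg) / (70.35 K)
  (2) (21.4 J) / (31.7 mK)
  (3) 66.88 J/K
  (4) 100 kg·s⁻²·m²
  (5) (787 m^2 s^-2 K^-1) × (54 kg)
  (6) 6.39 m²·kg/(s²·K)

Dimensions:
  (1) [kg·m²·s⁻²] / [K] = kg·m²·s⁻²·K⁻¹
  (2) [kg·m²·s⁻²] / [K] = kg·m²·s⁻²·K⁻¹
  (3) J·K⁻¹ = N·m·K⁻¹ = kg·m²·s⁻²·K⁻¹
  (4) kg·m²·s⁻²
  (5) [m²·s⁻²·K⁻¹] · [kg] = kg·m²·s⁻²·K⁻¹
  (6) kg·m²·s⁻²·K⁻¹
All reduce to kg·m²·s⁻²·K⁻¹ except (4), which is kg·m²·s⁻².

(4)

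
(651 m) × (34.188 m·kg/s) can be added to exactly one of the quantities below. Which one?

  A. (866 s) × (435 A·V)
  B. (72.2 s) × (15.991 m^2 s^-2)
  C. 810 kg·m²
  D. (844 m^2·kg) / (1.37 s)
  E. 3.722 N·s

Reference: [m] · [kg·m·s⁻¹] = kg·m²·s⁻¹.
Each option:
  A. [s] · [kg·m²·s⁻³] = kg·m²·s⁻²
  B. [s] · [m²·s⁻²] = m²·s⁻¹
  C. kg·m²
  D. [kg·m²] / [s] = kg·m²·s⁻¹  ← same
  E. N·s = kg·m·s⁻²·s = kg·m·s⁻¹
Only D. matches kg·m²·s⁻¹.

D.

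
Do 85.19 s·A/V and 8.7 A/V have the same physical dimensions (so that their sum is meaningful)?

No

Expand each in SI base units:
  85.19 s·A/V:  A·s·V⁻¹ = A·s·(J·C⁻¹)⁻¹ = kg⁻¹·m⁻²·s⁴·A²
  8.7 A/V:  A·V⁻¹ = A·(J·C⁻¹)⁻¹ = kg⁻¹·m⁻²·s³·A²
kg⁻¹·m⁻²·s⁴·A² ≠ kg⁻¹·m⁻²·s³·A², so they cannot be added.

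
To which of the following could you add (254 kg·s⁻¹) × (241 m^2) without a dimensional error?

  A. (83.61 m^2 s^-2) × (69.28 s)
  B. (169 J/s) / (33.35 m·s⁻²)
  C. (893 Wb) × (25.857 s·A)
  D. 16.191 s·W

Reference: [kg·s⁻¹] · [m²] = kg·m²·s⁻¹.
Each option:
  A. [m²·s⁻²] · [s] = m²·s⁻¹
  B. [kg·m²·s⁻³] / [m·s⁻²] = kg·m·s⁻¹
  C. [kg·m²·s⁻²·A⁻¹] · [s·A] = kg·m²·s⁻¹  ← same
  D. W·s = J·s⁻¹·s = kg·m²·s⁻²
Only C. matches kg·m²·s⁻¹.

C.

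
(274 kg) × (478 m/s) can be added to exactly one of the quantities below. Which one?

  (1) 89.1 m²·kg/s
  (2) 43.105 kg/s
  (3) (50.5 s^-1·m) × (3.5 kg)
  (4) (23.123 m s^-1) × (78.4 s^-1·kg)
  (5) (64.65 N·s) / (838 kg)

Reference: [kg] · [m·s⁻¹] = kg·m·s⁻¹.
Each option:
  (1) kg·m²·s⁻¹
  (2) kg·s⁻¹
  (3) [m·s⁻¹] · [kg] = kg·m·s⁻¹  ← same
  (4) [m·s⁻¹] · [kg·s⁻¹] = kg·m·s⁻²
  (5) [kg·m·s⁻¹] / [kg] = m·s⁻¹
Only (3) matches kg·m·s⁻¹.

(3)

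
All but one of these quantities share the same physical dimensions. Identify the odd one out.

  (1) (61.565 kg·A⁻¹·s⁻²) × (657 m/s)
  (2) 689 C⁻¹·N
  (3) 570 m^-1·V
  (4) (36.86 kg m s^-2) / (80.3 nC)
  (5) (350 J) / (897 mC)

(5)

Dimensions:
  (1) [kg·s⁻²·A⁻¹] · [m·s⁻¹] = kg·m·s⁻³·A⁻¹
  (2) N·C⁻¹ = kg·m·s⁻²·(s·A)⁻¹ = kg·m·s⁻³·A⁻¹
  (3) V·m⁻¹ = J·C⁻¹·m⁻¹ = kg·m·s⁻³·A⁻¹
  (4) [kg·m·s⁻²] / [s·A] = kg·m·s⁻³·A⁻¹
  (5) [kg·m²·s⁻²] / [s·A] = kg·m²·s⁻³·A⁻¹
All reduce to kg·m·s⁻³·A⁻¹ except (5), which is kg·m²·s⁻³·A⁻¹.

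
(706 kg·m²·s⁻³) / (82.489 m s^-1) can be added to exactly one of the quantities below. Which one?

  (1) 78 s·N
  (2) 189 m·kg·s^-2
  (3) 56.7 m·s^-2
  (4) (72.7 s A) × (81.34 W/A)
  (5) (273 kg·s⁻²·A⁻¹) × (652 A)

Reference: [kg·m²·s⁻³] / [m·s⁻¹] = kg·m·s⁻².
Each option:
  (1) N·s = kg·m·s⁻²·s = kg·m·s⁻¹
  (2) kg·m·s⁻²  ← same
  (3) m·s⁻²
  (4) [s·A] · [kg·m²·s⁻³·A⁻¹] = kg·m²·s⁻²
  (5) [kg·s⁻²·A⁻¹] · [A] = kg·s⁻²
Only (2) matches kg·m·s⁻².

(2)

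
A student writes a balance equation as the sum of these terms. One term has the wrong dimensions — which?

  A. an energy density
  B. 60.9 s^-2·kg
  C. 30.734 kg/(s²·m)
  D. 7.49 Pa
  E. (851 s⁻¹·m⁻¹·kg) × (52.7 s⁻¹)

B.

Expand each in SI base units:
  A. [energy density] = kg·m⁻¹·s⁻²
  B. kg·s⁻²
  C. kg·m⁻¹·s⁻²
  D. Pa = N·m⁻² = kg·m⁻¹·s⁻²
  E. [kg·m⁻¹·s⁻¹] · [s⁻¹] = kg·m⁻¹·s⁻²
All reduce to kg·m⁻¹·s⁻² except B., which is kg·s⁻².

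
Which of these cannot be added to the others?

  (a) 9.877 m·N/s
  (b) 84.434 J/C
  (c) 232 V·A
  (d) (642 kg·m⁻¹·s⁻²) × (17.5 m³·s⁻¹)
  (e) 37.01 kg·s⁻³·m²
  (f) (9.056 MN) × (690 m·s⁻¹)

In SI base units:
  (a) N·m·s⁻¹ = kg·m·s⁻²·m·s⁻¹ = kg·m²·s⁻³
  (b) J·C⁻¹ = N·m·(s·A)⁻¹ = kg·m²·s⁻³·A⁻¹
  (c) V·A = J·C⁻¹·A = kg·m²·s⁻³
  (d) [kg·m⁻¹·s⁻²] · [m³·s⁻¹] = kg·m²·s⁻³
  (e) kg·m²·s⁻³
  (f) [kg·m·s⁻²] · [m·s⁻¹] = kg·m²·s⁻³
All reduce to kg·m²·s⁻³ except (b), which is kg·m²·s⁻³·A⁻¹.

(b)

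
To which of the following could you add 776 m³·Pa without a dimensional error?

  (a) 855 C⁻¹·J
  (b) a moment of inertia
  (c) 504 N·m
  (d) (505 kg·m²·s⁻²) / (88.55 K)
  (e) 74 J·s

Reference: Pa·m³ = N·m⁻²·m³ = kg·m²·s⁻².
Each option:
  (a) J·C⁻¹ = N·m·(s·A)⁻¹ = kg·m²·s⁻³·A⁻¹
  (b) [moment of inertia] = kg·m²
  (c) N·m = kg·m·s⁻²·m = kg·m²·s⁻²  ← same
  (d) [kg·m²·s⁻²] / [K] = kg·m²·s⁻²·K⁻¹
  (e) J·s = N·m·s = kg·m²·s⁻¹
Only (c) matches kg·m²·s⁻².

(c)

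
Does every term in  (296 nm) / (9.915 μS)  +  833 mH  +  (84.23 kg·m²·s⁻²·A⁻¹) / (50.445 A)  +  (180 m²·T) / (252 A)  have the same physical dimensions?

No

Reduce each to base SI dimensions:
  (296 nm) / (9.915 μS):  [m] / [kg⁻¹·m⁻²·s³·A²] = kg·m³·s⁻³·A⁻²
  833 mH:  H = V·s·A⁻¹ = kg·m²·s⁻²·A⁻²
  (84.23 kg·m²·s⁻²·A⁻¹) / (50.445 A):  [kg·m²·s⁻²·A⁻¹] / [A] = kg·m²·s⁻²·A⁻²
  (180 m²·T) / (252 A):  [kg·m²·s⁻²·A⁻¹] / [A] = kg·m²·s⁻²·A⁻²
The terms do not share a single dimension (kg·m²·s⁻²·A⁻² vs kg·m³·s⁻³·A⁻²).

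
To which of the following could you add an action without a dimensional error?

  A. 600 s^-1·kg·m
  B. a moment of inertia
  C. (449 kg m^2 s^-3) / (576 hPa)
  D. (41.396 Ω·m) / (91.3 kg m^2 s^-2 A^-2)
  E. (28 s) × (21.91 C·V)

E.

Reference: [action] = kg·m²·s⁻¹.
Each option:
  A. kg·m·s⁻¹
  B. [moment of inertia] = kg·m²
  C. [kg·m²·s⁻³] / [kg·m⁻¹·s⁻²] = m³·s⁻¹
  D. [kg·m³·s⁻³·A⁻²] / [kg·m²·s⁻²·A⁻²] = m·s⁻¹
  E. [s] · [kg·m²·s⁻²] = kg·m²·s⁻¹  ← same
Only E. matches kg·m²·s⁻¹.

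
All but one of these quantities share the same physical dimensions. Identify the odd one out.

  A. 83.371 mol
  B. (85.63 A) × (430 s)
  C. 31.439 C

In SI base units:
  A. mol
  B. [A] · [s] = s·A
  C. C = s·A
All reduce to s·A except A., which is mol.

A.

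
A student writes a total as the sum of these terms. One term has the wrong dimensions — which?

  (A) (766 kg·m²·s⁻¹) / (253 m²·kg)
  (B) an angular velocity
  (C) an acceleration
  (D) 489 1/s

Reduce each to base SI dimensions:
  (A) [kg·m²·s⁻¹] / [kg·m²] = s⁻¹
  (B) [angular velocity] = s⁻¹
  (C) [acceleration] = m·s⁻²
  (D) s⁻¹
All reduce to s⁻¹ except (C), which is m·s⁻².

(C)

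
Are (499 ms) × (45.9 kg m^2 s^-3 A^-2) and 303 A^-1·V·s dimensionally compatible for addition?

Reduce each to base SI dimensions:
  (499 ms) × (45.9 kg m^2 s^-3 A^-2):  [s] · [kg·m²·s⁻³·A⁻²] = kg·m²·s⁻²·A⁻²
  303 A^-1·V·s:  V·s·A⁻¹ = J·C⁻¹·s·A⁻¹ = kg·m²·s⁻²·A⁻²
Both are kg·m²·s⁻²·A⁻², so they have the same dimensions and can be added.

Yes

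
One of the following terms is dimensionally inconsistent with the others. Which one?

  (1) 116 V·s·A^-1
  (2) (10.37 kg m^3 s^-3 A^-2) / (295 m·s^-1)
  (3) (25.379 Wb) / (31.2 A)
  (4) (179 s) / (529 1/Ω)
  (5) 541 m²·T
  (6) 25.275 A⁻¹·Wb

(5)

In SI base units:
  (1) V·s·A⁻¹ = J·C⁻¹·s·A⁻¹ = kg·m²·s⁻²·A⁻²
  (2) [kg·m³·s⁻³·A⁻²] / [m·s⁻¹] = kg·m²·s⁻²·A⁻²
  (3) [kg·m²·s⁻²·A⁻¹] / [A] = kg·m²·s⁻²·A⁻²
  (4) [s] / [kg⁻¹·m⁻²·s³·A²] = kg·m²·s⁻²·A⁻²
  (5) T·m² = Wb·m⁻²·m² = kg·m²·s⁻²·A⁻¹
  (6) Wb·A⁻¹ = V·s·A⁻¹ = kg·m²·s⁻²·A⁻²
All reduce to kg·m²·s⁻²·A⁻² except (5), which is kg·m²·s⁻²·A⁻¹.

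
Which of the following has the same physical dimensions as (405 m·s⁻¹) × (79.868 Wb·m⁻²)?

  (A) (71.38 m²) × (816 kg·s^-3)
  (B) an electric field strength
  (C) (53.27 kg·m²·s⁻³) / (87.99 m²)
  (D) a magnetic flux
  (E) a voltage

Reference: [m·s⁻¹] · [kg·s⁻²·A⁻¹] = kg·m·s⁻³·A⁻¹.
Each option:
  (A) [m²] · [kg·s⁻³] = kg·m²·s⁻³
  (B) [electric field strength] = kg·m·s⁻³·A⁻¹  ← same
  (C) [kg·m²·s⁻³] / [m²] = kg·s⁻³
  (D) [magnetic flux] = kg·m²·s⁻²·A⁻¹
  (E) [voltage] = kg·m²·s⁻³·A⁻¹
Only (B) matches kg·m·s⁻³·A⁻¹.

(B)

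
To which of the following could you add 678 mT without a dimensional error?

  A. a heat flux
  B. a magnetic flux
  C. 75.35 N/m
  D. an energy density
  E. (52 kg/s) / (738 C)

Reference: T = Wb·m⁻² = kg·s⁻²·A⁻¹.
Each option:
  A. [heat flux] = kg·s⁻³
  B. [magnetic flux] = kg·m²·s⁻²·A⁻¹
  C. N·m⁻¹ = kg·m·s⁻²·m⁻¹ = kg·s⁻²
  D. [energy density] = kg·m⁻¹·s⁻²
  E. [kg·s⁻¹] / [s·A] = kg·s⁻²·A⁻¹  ← same
Only E. matches kg·s⁻²·A⁻¹.

E.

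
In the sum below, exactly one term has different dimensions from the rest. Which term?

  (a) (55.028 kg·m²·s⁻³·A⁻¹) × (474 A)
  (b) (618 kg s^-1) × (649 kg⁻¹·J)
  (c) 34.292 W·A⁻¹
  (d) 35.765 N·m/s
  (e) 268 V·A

(c)

Dimensions:
  (a) [kg·m²·s⁻³·A⁻¹] · [A] = kg·m²·s⁻³
  (b) [kg·s⁻¹] · [m²·s⁻²] = kg·m²·s⁻³
  (c) W·A⁻¹ = J·s⁻¹·A⁻¹ = kg·m²·s⁻³·A⁻¹
  (d) N·m·s⁻¹ = kg·m·s⁻²·m·s⁻¹ = kg·m²·s⁻³
  (e) V·A = J·C⁻¹·A = kg·m²·s⁻³
All reduce to kg·m²·s⁻³ except (c), which is kg·m²·s⁻³·A⁻¹.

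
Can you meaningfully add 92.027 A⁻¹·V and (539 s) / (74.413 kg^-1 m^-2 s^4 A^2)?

Yes

Expand each in SI base units:
  92.027 A⁻¹·V:  V·A⁻¹ = J·C⁻¹·A⁻¹ = kg·m²·s⁻³·A⁻²
  (539 s) / (74.413 kg^-1 m^-2 s^4 A^2):  [s] / [kg⁻¹·m⁻²·s⁴·A²] = kg·m²·s⁻³·A⁻²
Both are kg·m²·s⁻³·A⁻², so they have the same dimensions and can be added.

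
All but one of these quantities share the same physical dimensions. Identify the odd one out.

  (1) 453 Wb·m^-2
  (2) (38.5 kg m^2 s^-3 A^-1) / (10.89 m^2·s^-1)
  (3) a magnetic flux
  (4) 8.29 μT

(3)

Expand each in SI base units:
  (1) Wb·m⁻² = V·s·m⁻² = kg·s⁻²·A⁻¹
  (2) [kg·m²·s⁻³·A⁻¹] / [m²·s⁻¹] = kg·s⁻²·A⁻¹
  (3) [magnetic flux] = kg·m²·s⁻²·A⁻¹
  (4) T = Wb·m⁻² = kg·s⁻²·A⁻¹
All reduce to kg·s⁻²·A⁻¹ except (3), which is kg·m²·s⁻²·A⁻¹.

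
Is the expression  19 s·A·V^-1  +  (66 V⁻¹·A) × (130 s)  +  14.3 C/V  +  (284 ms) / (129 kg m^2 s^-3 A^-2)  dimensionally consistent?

Dimensions:
  19 s·A·V^-1:  A·s·V⁻¹ = A·s·(J·C⁻¹)⁻¹ = kg⁻¹·m⁻²·s⁴·A²
  (66 V⁻¹·A) × (130 s):  [kg⁻¹·m⁻²·s³·A²] · [s] = kg⁻¹·m⁻²·s⁴·A²
  14.3 C/V:  C·V⁻¹ = s·A·(J·C⁻¹)⁻¹ = kg⁻¹·m⁻²·s⁴·A²
  (284 ms) / (129 kg m^2 s^-3 A^-2):  [s] / [kg·m²·s⁻³·A⁻²] = kg⁻¹·m⁻²·s⁴·A²
Every term reduces to kg⁻¹·m⁻²·s⁴·A².

Yes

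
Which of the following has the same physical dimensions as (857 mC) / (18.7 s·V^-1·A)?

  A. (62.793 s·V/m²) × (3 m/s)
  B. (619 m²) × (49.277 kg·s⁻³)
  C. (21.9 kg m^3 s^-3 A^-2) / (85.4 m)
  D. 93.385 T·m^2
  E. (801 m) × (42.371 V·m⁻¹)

Reference: [s·A] / [kg⁻¹·m⁻²·s⁴·A²] = kg·m²·s⁻³·A⁻¹.
Each option:
  A. [kg·s⁻²·A⁻¹] · [m·s⁻¹] = kg·m·s⁻³·A⁻¹
  B. [m²] · [kg·s⁻³] = kg·m²·s⁻³
  C. [kg·m³·s⁻³·A⁻²] / [m] = kg·m²·s⁻³·A⁻²
  D. T·m² = Wb·m⁻²·m² = kg·m²·s⁻²·A⁻¹
  E. [m] · [kg·m·s⁻³·A⁻¹] = kg·m²·s⁻³·A⁻¹  ← same
Only E. matches kg·m²·s⁻³·A⁻¹.

E.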